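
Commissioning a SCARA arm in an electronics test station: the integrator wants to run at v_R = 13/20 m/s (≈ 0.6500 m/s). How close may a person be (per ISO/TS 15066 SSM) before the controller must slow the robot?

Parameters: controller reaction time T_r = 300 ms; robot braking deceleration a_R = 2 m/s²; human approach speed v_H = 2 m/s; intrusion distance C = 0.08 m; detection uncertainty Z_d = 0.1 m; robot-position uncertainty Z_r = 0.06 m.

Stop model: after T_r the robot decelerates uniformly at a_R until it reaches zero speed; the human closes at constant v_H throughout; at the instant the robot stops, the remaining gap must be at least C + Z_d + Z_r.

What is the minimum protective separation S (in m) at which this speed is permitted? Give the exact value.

S_min = 573/320 m = 1.7906 m

T_s = v_R/a_R = (13/20)/2 = 0.3250 s
reaction-phase robot travel = 0.6500·0.3000 = 0.1950 m
braking distance = 0.6500²/(2·2.0000) = 0.1056 m
person approaches 2.0000·(0.3000+0.3250) = 1.2500 m
C+Z_d+Z_r = 0.0800+0.1000+0.0600 = 0.2400 m
S_min ≈ 0.1950+0.1056+1.2500+0.2400  ⇒  S_min = 573/320 m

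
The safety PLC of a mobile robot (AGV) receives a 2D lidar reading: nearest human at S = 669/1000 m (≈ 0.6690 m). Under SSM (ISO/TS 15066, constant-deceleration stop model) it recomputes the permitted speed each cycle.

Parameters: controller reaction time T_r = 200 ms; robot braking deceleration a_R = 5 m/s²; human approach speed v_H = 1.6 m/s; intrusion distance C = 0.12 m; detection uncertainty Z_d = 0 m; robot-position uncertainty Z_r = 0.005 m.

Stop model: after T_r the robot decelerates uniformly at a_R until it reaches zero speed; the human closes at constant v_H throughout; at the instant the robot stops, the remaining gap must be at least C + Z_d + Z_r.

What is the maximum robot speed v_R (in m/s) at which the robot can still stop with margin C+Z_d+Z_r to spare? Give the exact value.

at the boundary: (1/10)·v² + (13/25)·v + (-28/125) = 0
  disc = (13/25)² − 4·(1/10)·(-28/125) = 9/25 ; √disc = 3/5
  v_R = (−(13/25) + 3/5) / (2·(1/10)) = 2/5 m/s
check:
braking lasts T_s = (2/5)/5 = 0.0800 s
robot in T_r: 0.4000·0.2000 = 0.0800 m
braking distance = 0.4000²/(2·5.0000) = 0.0160 m
person approaches 1.6000·(0.2000+0.0800) = 0.4480 m
margins: 0.1200+0.0000+0.0050 = 0.1250 m
sum ≈ 0.0800+0.0160+0.4480+0.1250 ≈ 0.6690 m = S ✓

v_R_max = 2/5 m/s = 0.4000 m/s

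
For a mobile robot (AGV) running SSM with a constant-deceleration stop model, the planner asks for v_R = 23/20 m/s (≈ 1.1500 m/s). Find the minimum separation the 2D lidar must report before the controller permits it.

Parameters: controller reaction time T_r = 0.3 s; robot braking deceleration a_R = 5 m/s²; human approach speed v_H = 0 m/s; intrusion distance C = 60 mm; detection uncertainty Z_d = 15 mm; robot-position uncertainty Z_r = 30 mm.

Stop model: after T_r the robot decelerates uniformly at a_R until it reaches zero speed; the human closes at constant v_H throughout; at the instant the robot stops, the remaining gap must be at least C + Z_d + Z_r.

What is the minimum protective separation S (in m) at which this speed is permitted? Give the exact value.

braking lasts T_s = (23/20)/5 = 0.2300 s
reaction-phase robot travel = 1.1500·0.3000 = 0.3450 m
braking distance = 1.1500²/(2·5.0000) = 0.1323 m
human closes 0.0000·0.5300 = 0.0000 m
residual clearance needed = 0.0600+0.0150+0.0300 = 0.1050 m
S_min ≈ 0.3450+0.1323+0.0000+0.1050  ⇒  S_min = 2329/4000 m

S_min = 2329/4000 m = 0.5823 m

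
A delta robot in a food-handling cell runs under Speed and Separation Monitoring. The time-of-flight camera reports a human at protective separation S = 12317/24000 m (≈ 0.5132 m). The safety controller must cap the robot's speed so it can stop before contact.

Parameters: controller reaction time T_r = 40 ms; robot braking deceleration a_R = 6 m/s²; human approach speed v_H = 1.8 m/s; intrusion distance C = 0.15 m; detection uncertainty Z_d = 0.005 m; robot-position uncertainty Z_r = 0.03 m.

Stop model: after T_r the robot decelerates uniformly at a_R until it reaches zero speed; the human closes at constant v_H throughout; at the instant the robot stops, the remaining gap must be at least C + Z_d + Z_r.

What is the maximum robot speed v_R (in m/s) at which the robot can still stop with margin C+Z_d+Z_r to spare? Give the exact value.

v_R_max = 13/20 m/s = 0.6500 m/s

quadratic (1/12)·v² + (17/50)·v + (-6149/24000) = 0
  disc = (17/50)² − 4·(1/12)·(-6149/24000) = 72361/360000 ; √disc = 269/600
  v_R = (−(17/50) + 269/600) / (2·(1/12)) = 13/20 m/s
check:
stop time T_s = (13/20)/6 = 0.1083 s
reaction-phase robot travel = 0.6500·0.0400 = 0.0260 m
robot under decel: 0.6500²/(2·6.0000) = 0.0352 m
person approaches 1.8000·(0.0400+0.1083) = 0.2670 m
residual clearance needed = 0.1500+0.0050+0.0300 = 0.1850 m
sum ≈ 0.0260+0.0352+0.2670+0.1850 ≈ 0.5132 m = S ✓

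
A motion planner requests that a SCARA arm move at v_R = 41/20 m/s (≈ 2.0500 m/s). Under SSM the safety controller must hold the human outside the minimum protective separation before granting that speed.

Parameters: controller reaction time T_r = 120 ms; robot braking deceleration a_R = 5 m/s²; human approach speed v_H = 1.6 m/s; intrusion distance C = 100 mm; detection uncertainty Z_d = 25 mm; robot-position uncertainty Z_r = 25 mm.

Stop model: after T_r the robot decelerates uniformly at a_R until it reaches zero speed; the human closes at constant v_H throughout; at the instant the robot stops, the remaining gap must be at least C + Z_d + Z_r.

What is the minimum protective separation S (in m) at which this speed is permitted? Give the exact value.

T_s = v_R/a_R = (41/20)/5 = 0.4100 s
robot in T_r: 2.0500·0.1200 = 0.2460 m
robot covers 2.0500·0.4100 − ½·5.0000·0.4100² = 0.4203 m while stopping
human closes 1.6000·0.5300 = 0.8480 m
residual clearance needed = 0.1000+0.0250+0.0250 = 0.1500 m
S_min ≈ 0.2460+0.4203+0.8480+0.1500  ⇒  S_min = 6657/4000 m

S_min = 6657/4000 m = 1.6643 m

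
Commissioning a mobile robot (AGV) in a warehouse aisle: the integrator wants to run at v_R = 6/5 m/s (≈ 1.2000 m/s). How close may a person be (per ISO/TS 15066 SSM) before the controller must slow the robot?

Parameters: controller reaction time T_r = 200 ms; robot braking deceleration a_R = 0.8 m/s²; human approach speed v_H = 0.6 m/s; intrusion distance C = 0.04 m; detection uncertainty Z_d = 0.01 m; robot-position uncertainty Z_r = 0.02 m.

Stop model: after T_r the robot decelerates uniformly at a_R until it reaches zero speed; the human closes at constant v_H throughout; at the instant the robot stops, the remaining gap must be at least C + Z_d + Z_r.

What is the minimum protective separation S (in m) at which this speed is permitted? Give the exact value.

T_s = v_R/a_R = (6/5)/(4/5) = 1.5000 s
reaction-phase robot travel = 1.2000·0.2000 = 0.2400 m
braking distance = 1.2000²/(2·0.8000) = 0.9000 m
person approaches 0.6000·(0.2000+1.5000) = 1.0200 m
margins: 0.0400+0.0100+0.0200 = 0.0700 m
S_min ≈ 0.2400+0.9000+1.0200+0.0700  ⇒  S_min = 223/100 m

S_min = 223/100 m = 2.2300 m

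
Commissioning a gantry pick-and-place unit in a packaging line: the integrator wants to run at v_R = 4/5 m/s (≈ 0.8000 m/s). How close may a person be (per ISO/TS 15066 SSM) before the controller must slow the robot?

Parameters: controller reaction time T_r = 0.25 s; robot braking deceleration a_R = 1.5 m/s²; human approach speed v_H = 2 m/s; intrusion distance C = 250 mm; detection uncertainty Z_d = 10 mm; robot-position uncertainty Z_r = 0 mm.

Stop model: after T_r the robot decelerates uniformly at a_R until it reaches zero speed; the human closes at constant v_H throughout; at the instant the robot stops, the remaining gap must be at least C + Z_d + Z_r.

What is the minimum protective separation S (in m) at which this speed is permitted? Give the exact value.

S_min = 56/25 m = 2.2400 m

T_s = v_R/a_R = (4/5)/(3/2) = 0.5333 s
robot in T_r: 0.8000·0.2500 = 0.2000 m
robot covers 0.8000·0.5333 − ½·1.5000·0.5333² = 0.2133 m while stopping
human over T_r+T_s: 2.0000·(0.2500+0.5333) = 1.5667 m
C+Z_d+Z_r = 0.2500+0.0100+0.0000 = 0.2600 m
S_min ≈ 0.2000+0.2133+1.5667+0.2600  ⇒  S_min = 56/25 m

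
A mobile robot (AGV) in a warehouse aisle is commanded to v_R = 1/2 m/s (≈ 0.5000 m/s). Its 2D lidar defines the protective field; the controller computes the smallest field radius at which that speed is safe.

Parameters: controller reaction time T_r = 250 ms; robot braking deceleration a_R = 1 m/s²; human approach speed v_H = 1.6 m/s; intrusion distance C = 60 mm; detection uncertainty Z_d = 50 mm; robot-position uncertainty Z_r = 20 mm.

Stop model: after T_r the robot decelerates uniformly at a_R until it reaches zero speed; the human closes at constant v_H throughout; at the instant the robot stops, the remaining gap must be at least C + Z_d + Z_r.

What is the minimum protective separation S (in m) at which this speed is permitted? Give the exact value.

S_min = 79/50 m = 1.5800 m

braking lasts T_s = (1/2)/1 = 0.5000 s
reaction-phase robot travel = 0.5000·0.2500 = 0.1250 m
braking distance = 0.5000²/(2·1.0000) = 0.1250 m
person approaches 1.6000·(0.2500+0.5000) = 1.2000 m
residual clearance needed = 0.0600+0.0500+0.0200 = 0.1300 m
S_min ≈ 0.1250+0.1250+1.2000+0.1300  ⇒  S_min = 79/50 m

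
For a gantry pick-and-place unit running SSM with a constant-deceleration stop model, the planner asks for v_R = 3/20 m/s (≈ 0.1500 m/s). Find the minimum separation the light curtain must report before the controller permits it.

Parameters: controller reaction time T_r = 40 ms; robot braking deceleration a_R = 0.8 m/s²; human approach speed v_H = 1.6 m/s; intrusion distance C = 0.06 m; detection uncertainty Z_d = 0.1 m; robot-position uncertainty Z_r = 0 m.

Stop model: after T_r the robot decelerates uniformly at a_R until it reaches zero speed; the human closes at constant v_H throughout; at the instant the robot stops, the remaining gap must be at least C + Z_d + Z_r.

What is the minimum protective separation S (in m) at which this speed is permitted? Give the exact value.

S_min = 1741/3200 m = 0.5441 m

braking lasts T_s = (3/20)/(4/5) = 0.1875 s
robot in T_r: 0.1500·0.0400 = 0.0060 m
braking distance = 0.1500²/(2·0.8000) = 0.0141 m
human closes 1.6000·0.2275 = 0.3640 m
C+Z_d+Z_r = 0.0600+0.1000+0.0000 = 0.1600 m
S_min ≈ 0.0060+0.0141+0.3640+0.1600  ⇒  S_min = 1741/3200 m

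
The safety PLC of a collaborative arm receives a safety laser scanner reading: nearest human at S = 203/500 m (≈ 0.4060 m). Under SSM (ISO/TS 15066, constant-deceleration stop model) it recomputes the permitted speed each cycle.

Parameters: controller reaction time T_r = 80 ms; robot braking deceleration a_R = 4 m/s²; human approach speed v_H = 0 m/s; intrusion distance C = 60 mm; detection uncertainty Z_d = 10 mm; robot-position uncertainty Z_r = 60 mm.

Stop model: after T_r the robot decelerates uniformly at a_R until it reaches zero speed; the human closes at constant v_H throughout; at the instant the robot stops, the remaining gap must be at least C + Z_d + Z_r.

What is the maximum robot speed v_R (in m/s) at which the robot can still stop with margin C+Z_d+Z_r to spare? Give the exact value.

v_R_max = 6/5 m/s = 1.2000 m/s

quadratic (1/8)·v² + (2/25)·v + (-69/250) = 0
  disc = (2/25)² − 4·(1/8)·(-69/250) = 361/2500 ; √disc = 19/50
  v_R = (−(2/25) + 19/50) / (2·(1/8)) = 6/5 m/s
check:
stop time T_s = (6/5)/4 = 0.3000 s
robot in T_r: 1.2000·0.0800 = 0.0960 m
robot covers 1.2000·0.3000 − ½·4.0000·0.3000² = 0.1800 m while stopping
human over T_r+T_s: 0.0000·(0.0800+0.3000) = 0.0000 m
margins: 0.0600+0.0100+0.0600 = 0.1300 m
sum ≈ 0.0960+0.1800+0.0000+0.1300 ≈ 0.4060 m = S ✓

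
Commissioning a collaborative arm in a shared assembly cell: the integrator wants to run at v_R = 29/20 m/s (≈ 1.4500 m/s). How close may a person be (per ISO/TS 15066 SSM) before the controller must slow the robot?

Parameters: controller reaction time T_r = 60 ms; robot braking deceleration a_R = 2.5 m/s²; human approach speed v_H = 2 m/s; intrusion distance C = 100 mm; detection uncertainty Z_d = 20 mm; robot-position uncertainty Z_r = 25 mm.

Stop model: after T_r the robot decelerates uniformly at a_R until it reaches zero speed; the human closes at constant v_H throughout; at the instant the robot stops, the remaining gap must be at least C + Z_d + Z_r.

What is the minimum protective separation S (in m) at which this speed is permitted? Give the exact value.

stop time T_s = (29/20)/(5/2) = 0.5800 s
robot in T_r: 1.4500·0.0600 = 0.0870 m
braking distance = 1.4500²/(2·2.5000) = 0.4205 m
person approaches 2.0000·(0.0600+0.5800) = 1.2800 m
margins: 0.1000+0.0200+0.0250 = 0.1450 m
S_min ≈ 0.0870+0.4205+1.2800+0.1450  ⇒  S_min = 773/400 m

S_min = 773/400 m = 1.9325 m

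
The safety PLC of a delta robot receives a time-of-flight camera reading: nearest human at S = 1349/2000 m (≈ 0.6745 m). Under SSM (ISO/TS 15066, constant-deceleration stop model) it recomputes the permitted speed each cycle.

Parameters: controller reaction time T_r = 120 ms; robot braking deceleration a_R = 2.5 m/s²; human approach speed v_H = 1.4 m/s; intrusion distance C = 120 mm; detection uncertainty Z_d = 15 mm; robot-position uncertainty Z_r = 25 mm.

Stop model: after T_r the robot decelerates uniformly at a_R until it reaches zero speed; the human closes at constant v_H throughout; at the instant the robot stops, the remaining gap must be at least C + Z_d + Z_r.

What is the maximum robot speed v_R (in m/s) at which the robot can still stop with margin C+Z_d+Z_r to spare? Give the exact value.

collect terms ⇒ (1/5)·v_R² + (17/25)·v_R + (-693/2000) = 0
  disc = (17/25)² − 4·(1/5)·(-693/2000) = 1849/2500 ; √disc = 43/50
  v_R = (−(17/25) + 43/50) / (2·(1/5)) = 9/20 m/s
check:
braking lasts T_s = (9/20)/(5/2) = 0.1800 s
reaction-phase robot travel = 0.4500·0.1200 = 0.0540 m
robot covers 0.4500·0.1800 − ½·2.5000·0.1800² = 0.0405 m while stopping
human over T_r+T_s: 1.4000·(0.1200+0.1800) = 0.4200 m
residual clearance needed = 0.1200+0.0150+0.0250 = 0.1600 m
sum ≈ 0.0540+0.0405+0.4200+0.1600 ≈ 0.6745 m = S ✓

v_R_max = 9/20 m/s = 0.4500 m/s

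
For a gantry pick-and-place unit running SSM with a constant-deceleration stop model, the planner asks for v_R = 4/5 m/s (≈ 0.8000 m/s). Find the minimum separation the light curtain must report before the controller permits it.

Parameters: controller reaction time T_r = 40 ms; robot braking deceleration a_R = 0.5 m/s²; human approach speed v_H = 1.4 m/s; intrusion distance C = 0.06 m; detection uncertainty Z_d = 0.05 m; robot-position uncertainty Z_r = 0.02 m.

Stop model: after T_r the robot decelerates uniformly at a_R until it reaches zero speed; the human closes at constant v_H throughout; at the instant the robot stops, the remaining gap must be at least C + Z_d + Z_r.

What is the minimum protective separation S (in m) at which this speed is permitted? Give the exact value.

braking lasts T_s = (4/5)/(1/2) = 1.6000 s
reaction-phase robot travel = 0.8000·0.0400 = 0.0320 m
braking distance = 0.8000²/(2·0.5000) = 0.6400 m
human over T_r+T_s: 1.4000·(0.0400+1.6000) = 2.2960 m
residual clearance needed = 0.0600+0.0500+0.0200 = 0.1300 m
S_min ≈ 0.0320+0.6400+2.2960+0.1300  ⇒  S_min = 1549/500 m

S_min = 1549/500 m = 3.0980 m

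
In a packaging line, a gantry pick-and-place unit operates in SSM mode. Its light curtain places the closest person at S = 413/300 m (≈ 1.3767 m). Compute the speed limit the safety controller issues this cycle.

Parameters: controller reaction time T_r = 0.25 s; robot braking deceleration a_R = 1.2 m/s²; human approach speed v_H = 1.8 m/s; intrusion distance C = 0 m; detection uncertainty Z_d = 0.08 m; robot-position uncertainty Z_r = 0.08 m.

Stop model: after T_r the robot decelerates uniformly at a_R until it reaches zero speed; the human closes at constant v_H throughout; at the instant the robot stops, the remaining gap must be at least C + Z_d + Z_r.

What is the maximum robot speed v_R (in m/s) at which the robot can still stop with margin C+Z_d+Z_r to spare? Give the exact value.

collect terms ⇒ (5/12)·v_R² + (7/4)·v_R + (-23/30) = 0
  disc = (7/4)² − 4·(5/12)·(-23/30) = 625/144 ; √disc = 25/12
  v_R = (−(7/4) + 25/12) / (2·(5/12)) = 2/5 m/s
check:
T_s = v_R/a_R = (2/5)/(6/5) = 0.3333 s
robot in T_r: 0.4000·0.2500 = 0.1000 m
robot covers 0.4000·0.3333 − ½·1.2000·0.3333² = 0.0667 m while stopping
human over T_r+T_s: 1.8000·(0.2500+0.3333) = 1.0500 m
residual clearance needed = 0.0000+0.0800+0.0800 = 0.1600 m
sum ≈ 0.1000+0.0667+1.0500+0.1600 ≈ 1.3767 m = S ✓

v_R_max = 2/5 m/s = 0.4000 m/s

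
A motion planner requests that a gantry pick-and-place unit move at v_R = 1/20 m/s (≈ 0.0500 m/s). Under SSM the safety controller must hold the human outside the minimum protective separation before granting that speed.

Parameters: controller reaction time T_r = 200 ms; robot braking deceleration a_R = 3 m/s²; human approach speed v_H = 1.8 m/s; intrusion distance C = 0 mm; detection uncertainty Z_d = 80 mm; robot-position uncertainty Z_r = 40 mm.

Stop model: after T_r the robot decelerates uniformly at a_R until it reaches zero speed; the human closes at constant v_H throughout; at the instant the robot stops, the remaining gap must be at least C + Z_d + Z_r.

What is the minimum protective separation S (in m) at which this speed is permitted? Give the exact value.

S_min = 1249/2400 m = 0.5204 m

T_s = v_R/a_R = (1/20)/3 = 0.0167 s
robot covers v_R·T_r = 0.0500·0.2000 = 0.0100 m before braking
robot covers 0.0500·0.0167 − ½·3.0000·0.0167² = 0.0004 m while stopping
human closes 1.8000·0.2167 = 0.3900 m
residual clearance needed = 0.0000+0.0800+0.0400 = 0.1200 m
S_min ≈ 0.0100+0.0004+0.3900+0.1200  ⇒  S_min = 1249/2400 m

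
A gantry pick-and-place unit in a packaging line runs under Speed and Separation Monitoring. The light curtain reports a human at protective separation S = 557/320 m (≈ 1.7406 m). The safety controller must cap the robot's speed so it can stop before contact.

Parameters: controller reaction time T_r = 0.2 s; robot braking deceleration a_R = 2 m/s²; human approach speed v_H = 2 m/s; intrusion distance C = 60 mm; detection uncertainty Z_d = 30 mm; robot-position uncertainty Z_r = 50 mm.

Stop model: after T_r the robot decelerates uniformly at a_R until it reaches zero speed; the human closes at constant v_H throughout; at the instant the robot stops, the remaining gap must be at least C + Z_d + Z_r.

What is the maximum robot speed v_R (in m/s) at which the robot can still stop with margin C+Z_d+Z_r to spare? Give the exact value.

at the boundary: (1/4)·v² + (6/5)·v + (-1921/1600) = 0
  disc = (6/5)² − 4·(1/4)·(-1921/1600) = 169/64 ; √disc = 13/8
  v_R = (−(6/5) + 13/8) / (2·(1/4)) = 17/20 m/s
check:
braking lasts T_s = (17/20)/2 = 0.4250 s
robot covers v_R·T_r = 0.8500·0.2000 = 0.1700 m before braking
robot covers 0.8500·0.4250 − ½·2.0000·0.4250² = 0.1806 m while stopping
human over T_r+T_s: 2.0000·(0.2000+0.4250) = 1.2500 m
margins: 0.0600+0.0300+0.0500 = 0.1400 m
sum ≈ 0.1700+0.1806+1.2500+0.1400 ≈ 1.7406 m = S ✓

v_R_max = 17/20 m/s = 0.8500 m/s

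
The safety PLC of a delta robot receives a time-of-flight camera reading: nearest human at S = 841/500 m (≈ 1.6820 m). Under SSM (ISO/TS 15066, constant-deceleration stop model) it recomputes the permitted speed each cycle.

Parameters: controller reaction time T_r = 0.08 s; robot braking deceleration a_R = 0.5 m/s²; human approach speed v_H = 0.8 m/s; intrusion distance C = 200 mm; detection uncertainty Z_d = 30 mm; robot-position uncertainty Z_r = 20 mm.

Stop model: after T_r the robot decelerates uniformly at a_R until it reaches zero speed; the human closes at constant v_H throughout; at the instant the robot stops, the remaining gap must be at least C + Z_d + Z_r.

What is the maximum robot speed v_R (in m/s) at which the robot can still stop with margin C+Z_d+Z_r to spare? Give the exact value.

v_R_max = 3/5 m/s = 0.6000 m/s

collect terms ⇒ (1)·v_R² + (42/25)·v_R + (-171/125) = 0
  disc = (42/25)² − 4·(1)·(-171/125) = 5184/625 ; √disc = 72/25
  v_R = (−(42/25) + 72/25) / (2·(1)) = 3/5 m/s
check:
stop time T_s = (3/5)/(1/2) = 1.2000 s
robot covers v_R·T_r = 0.6000·0.0800 = 0.0480 m before braking
robot covers 0.6000·1.2000 − ½·0.5000·1.2000² = 0.3600 m while stopping
human over T_r+T_s: 0.8000·(0.0800+1.2000) = 1.0240 m
margins: 0.2000+0.0300+0.0200 = 0.2500 m
sum ≈ 0.0480+0.3600+1.0240+0.2500 ≈ 1.6820 m = S ✓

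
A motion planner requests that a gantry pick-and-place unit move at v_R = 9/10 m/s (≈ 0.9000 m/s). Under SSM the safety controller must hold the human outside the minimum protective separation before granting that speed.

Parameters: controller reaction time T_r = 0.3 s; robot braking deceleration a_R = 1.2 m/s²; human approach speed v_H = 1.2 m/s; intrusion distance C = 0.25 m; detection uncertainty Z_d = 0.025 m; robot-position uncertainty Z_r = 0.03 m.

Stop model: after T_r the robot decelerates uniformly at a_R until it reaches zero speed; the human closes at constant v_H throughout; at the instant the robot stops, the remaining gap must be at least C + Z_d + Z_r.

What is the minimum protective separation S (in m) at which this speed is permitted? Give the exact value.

braking lasts T_s = (9/10)/(6/5) = 0.7500 s
reaction-phase robot travel = 0.9000·0.3000 = 0.2700 m
robot covers 0.9000·0.7500 − ½·1.2000·0.7500² = 0.3375 m while stopping
person approaches 1.2000·(0.3000+0.7500) = 1.2600 m
margins: 0.2500+0.0250+0.0300 = 0.3050 m
S_min ≈ 0.2700+0.3375+1.2600+0.3050  ⇒  S_min = 869/400 m

S_min = 869/400 m = 2.1725 m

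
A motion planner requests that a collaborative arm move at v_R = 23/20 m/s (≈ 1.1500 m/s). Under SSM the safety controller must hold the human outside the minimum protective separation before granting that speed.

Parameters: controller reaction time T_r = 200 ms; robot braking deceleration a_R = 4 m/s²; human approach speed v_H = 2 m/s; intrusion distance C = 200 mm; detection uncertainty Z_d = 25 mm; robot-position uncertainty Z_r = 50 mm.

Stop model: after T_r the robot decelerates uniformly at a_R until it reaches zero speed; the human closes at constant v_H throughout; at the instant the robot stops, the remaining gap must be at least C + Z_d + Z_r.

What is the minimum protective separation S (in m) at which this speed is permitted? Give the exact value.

braking lasts T_s = (23/20)/4 = 0.2875 s
robot covers v_R·T_r = 1.1500·0.2000 = 0.2300 m before braking
robot covers 1.1500·0.2875 − ½·4.0000·0.2875² = 0.1653 m while stopping
human over T_r+T_s: 2.0000·(0.2000+0.2875) = 0.9750 m
margins: 0.2000+0.0250+0.0500 = 0.2750 m
S_min ≈ 0.2300+0.1653+0.9750+0.2750  ⇒  S_min = 1053/640 m

S_min = 1053/640 m = 1.6453 m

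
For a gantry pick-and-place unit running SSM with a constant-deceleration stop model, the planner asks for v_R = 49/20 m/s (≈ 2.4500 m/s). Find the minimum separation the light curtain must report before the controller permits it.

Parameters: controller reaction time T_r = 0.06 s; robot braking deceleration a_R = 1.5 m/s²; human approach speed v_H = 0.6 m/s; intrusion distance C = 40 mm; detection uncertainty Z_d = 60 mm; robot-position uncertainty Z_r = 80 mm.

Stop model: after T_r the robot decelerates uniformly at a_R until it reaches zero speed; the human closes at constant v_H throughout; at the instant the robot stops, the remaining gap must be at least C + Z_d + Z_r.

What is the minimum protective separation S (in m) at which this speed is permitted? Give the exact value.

stop time T_s = (49/20)/(3/2) = 1.6333 s
robot in T_r: 2.4500·0.0600 = 0.1470 m
braking distance = 2.4500²/(2·1.5000) = 2.0008 m
human over T_r+T_s: 0.6000·(0.0600+1.6333) = 1.0160 m
margins: 0.0400+0.0600+0.0800 = 0.1800 m
S_min ≈ 0.1470+2.0008+1.0160+0.1800  ⇒  S_min = 20063/6000 m

S_min = 20063/6000 m = 3.3438 m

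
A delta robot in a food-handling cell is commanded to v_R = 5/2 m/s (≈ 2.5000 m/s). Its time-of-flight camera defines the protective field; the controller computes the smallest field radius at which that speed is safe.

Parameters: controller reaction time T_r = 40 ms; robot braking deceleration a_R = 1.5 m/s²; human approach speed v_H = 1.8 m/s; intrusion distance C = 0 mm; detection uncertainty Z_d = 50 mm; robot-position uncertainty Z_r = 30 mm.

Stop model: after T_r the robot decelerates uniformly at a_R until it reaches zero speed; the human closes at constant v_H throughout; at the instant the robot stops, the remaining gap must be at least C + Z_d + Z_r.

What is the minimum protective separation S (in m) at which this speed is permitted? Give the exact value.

T_s = v_R/a_R = (5/2)/(3/2) = 1.6667 s
robot covers v_R·T_r = 2.5000·0.0400 = 0.1000 m before braking
robot covers 2.5000·1.6667 − ½·1.5000·1.6667² = 2.0833 m while stopping
human over T_r+T_s: 1.8000·(0.0400+1.6667) = 3.0720 m
residual clearance needed = 0.0000+0.0500+0.0300 = 0.0800 m
S_min ≈ 0.1000+2.0833+3.0720+0.0800  ⇒  S_min = 8003/1500 m

S_min = 8003/1500 m = 5.3353 m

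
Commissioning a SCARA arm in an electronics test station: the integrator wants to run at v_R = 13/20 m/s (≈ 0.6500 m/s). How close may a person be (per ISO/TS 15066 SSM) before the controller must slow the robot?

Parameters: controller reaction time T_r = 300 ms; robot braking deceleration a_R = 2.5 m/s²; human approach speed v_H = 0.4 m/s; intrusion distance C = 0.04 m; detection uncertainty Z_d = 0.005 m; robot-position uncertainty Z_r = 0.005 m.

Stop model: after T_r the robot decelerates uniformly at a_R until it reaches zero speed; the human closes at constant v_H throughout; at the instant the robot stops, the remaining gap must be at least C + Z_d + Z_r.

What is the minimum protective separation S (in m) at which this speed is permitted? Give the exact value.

T_s = v_R/a_R = (13/20)/(5/2) = 0.2600 s
reaction-phase robot travel = 0.6500·0.3000 = 0.1950 m
robot under decel: 0.6500²/(2·2.5000) = 0.0845 m
human over T_r+T_s: 0.4000·(0.3000+0.2600) = 0.2240 m
residual clearance needed = 0.0400+0.0050+0.0050 = 0.0500 m
S_min ≈ 0.1950+0.0845+0.2240+0.0500  ⇒  S_min = 1107/2000 m

S_min = 1107/2000 m = 0.5535 m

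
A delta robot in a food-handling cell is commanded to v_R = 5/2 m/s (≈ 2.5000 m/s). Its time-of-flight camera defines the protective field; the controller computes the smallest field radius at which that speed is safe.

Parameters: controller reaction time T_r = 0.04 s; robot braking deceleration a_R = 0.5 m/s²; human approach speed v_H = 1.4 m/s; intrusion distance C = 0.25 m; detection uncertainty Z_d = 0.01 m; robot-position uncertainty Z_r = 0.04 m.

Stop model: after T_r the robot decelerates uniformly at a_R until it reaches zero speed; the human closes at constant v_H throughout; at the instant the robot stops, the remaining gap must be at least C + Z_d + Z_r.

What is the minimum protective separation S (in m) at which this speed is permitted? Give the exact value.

S_min = 6853/500 m = 13.7060 m

T_s = v_R/a_R = (5/2)/(1/2) = 5.0000 s
robot in T_r: 2.5000·0.0400 = 0.1000 m
robot covers 2.5000·5.0000 − ½·0.5000·5.0000² = 6.2500 m while stopping
human over T_r+T_s: 1.4000·(0.0400+5.0000) = 7.0560 m
C+Z_d+Z_r = 0.2500+0.0100+0.0400 = 0.3000 m
S_min ≈ 0.1000+6.2500+7.0560+0.3000  ⇒  S_min = 6853/500 m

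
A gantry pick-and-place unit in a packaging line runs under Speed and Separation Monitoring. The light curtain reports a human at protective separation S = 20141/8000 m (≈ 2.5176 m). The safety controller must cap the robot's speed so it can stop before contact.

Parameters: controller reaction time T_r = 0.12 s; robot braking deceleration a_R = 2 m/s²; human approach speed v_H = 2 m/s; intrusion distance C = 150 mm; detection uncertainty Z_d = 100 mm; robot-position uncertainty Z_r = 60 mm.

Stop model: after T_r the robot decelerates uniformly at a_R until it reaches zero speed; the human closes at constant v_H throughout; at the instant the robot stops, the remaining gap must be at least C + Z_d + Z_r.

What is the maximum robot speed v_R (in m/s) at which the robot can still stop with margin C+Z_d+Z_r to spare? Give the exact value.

at the boundary: (1/4)·v² + (28/25)·v + (-15741/8000) = 0
  disc = (28/25)² − 4·(1/4)·(-15741/8000) = 128881/40000 ; √disc = 359/200
  v_R = (−(28/25) + 359/200) / (2·(1/4)) = 27/20 m/s
check:
T_s = v_R/a_R = (27/20)/2 = 0.6750 s
robot covers v_R·T_r = 1.3500·0.1200 = 0.1620 m before braking
braking distance = 1.3500²/(2·2.0000) = 0.4556 m
person approaches 2.0000·(0.1200+0.6750) = 1.5900 m
residual clearance needed = 0.1500+0.1000+0.0600 = 0.3100 m
sum ≈ 0.1620+0.4556+1.5900+0.3100 ≈ 2.5176 m = S ✓

v_R_max = 27/20 m/s = 1.3500 m/s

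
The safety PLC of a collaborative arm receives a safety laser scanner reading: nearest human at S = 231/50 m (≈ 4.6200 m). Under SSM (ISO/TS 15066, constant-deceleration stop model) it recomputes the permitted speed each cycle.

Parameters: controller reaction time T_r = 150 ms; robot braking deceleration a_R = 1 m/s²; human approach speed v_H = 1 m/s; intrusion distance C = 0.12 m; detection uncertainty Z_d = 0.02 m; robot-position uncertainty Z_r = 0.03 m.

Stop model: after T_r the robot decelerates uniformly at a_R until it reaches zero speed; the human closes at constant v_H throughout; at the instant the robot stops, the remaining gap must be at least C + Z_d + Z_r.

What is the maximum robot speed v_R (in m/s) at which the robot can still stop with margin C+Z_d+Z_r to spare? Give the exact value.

v_R_max = 2 m/s = 2.0000 m/s

quadratic (1/2)·v² + (23/20)·v + (-43/10) = 0
  disc = (23/20)² − 4·(1/2)·(-43/10) = 3969/400 ; √disc = 63/20
  v_R = (−(23/20) + 63/20) / (2·(1/2)) = 2 m/s
check:
braking lasts T_s = 2/1 = 2.0000 s
robot in T_r: 2.0000·0.1500 = 0.3000 m
robot covers 2.0000·2.0000 − ½·1.0000·2.0000² = 2.0000 m while stopping
person approaches 1.0000·(0.1500+2.0000) = 2.1500 m
residual clearance needed = 0.1200+0.0200+0.0300 = 0.1700 m
sum ≈ 0.3000+2.0000+2.1500+0.1700 ≈ 4.6200 m = S ✓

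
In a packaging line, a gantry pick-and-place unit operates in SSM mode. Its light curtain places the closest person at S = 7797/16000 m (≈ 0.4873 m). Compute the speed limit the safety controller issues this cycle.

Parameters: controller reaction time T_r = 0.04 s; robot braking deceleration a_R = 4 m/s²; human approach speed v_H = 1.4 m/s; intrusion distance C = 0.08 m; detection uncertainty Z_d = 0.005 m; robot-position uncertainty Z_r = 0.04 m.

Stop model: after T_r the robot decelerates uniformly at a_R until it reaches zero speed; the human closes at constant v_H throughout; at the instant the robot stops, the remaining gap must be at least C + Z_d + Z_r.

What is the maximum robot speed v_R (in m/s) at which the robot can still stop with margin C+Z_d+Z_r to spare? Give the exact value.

quadratic (1/8)·v² + (39/100)·v + (-4901/16000) = 0
  disc = (39/100)² − 4·(1/8)·(-4901/16000) = 48841/160000 ; √disc = 221/400
  v_R = (−(39/100) + 221/400) / (2·(1/8)) = 13/20 m/s
check:
braking lasts T_s = (13/20)/4 = 0.1625 s
robot in T_r: 0.6500·0.0400 = 0.0260 m
braking distance = 0.6500²/(2·4.0000) = 0.0528 m
human over T_r+T_s: 1.4000·(0.0400+0.1625) = 0.2835 m
residual clearance needed = 0.0800+0.0050+0.0400 = 0.1250 m
sum ≈ 0.0260+0.0528+0.2835+0.1250 ≈ 0.4873 m = S ✓

v_R_max = 13/20 m/s = 0.6500 m/s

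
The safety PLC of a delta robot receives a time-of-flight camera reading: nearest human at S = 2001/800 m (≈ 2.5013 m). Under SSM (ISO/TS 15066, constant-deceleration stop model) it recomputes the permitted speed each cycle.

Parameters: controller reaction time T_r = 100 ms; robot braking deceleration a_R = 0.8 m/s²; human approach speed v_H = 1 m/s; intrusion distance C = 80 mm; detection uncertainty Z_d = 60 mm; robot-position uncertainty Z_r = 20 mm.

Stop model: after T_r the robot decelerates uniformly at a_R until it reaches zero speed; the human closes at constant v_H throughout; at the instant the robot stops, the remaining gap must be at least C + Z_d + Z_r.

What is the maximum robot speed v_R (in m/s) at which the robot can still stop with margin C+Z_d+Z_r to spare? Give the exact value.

collect terms ⇒ (5/8)·v_R² + (27/20)·v_R + (-1793/800) = 0
  disc = (27/20)² − 4·(5/8)·(-1793/800) = 11881/1600 ; √disc = 109/40
  v_R = (−(27/20) + 109/40) / (2·(5/8)) = 11/10 m/s
check:
T_s = v_R/a_R = (11/10)/(4/5) = 1.3750 s
robot in T_r: 1.1000·0.1000 = 0.1100 m
robot under decel: 1.1000²/(2·0.8000) = 0.7562 m
human closes 1.0000·1.4750 = 1.4750 m
C+Z_d+Z_r = 0.0800+0.0600+0.0200 = 0.1600 m
sum ≈ 0.1100+0.7562+1.4750+0.1600 ≈ 2.5013 m = S ✓

v_R_max = 11/10 m/s = 1.1000 m/s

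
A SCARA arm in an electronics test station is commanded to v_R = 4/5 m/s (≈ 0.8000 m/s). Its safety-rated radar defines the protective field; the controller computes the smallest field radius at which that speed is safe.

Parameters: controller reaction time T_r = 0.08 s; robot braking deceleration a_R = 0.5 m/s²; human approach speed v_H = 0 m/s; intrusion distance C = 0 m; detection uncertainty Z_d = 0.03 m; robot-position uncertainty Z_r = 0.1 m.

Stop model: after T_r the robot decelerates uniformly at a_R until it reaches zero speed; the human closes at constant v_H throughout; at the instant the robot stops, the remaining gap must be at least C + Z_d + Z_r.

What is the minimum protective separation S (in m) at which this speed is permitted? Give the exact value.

S_min = 417/500 m = 0.8340 m

stop time T_s = (4/5)/(1/2) = 1.6000 s
reaction-phase robot travel = 0.8000·0.0800 = 0.0640 m
braking distance = 0.8000²/(2·0.5000) = 0.6400 m
human over T_r+T_s: 0.0000·(0.0800+1.6000) = 0.0000 m
residual clearance needed = 0.0000+0.0300+0.1000 = 0.1300 m
S_min ≈ 0.0640+0.6400+0.0000+0.1300  ⇒  S_min = 417/500 m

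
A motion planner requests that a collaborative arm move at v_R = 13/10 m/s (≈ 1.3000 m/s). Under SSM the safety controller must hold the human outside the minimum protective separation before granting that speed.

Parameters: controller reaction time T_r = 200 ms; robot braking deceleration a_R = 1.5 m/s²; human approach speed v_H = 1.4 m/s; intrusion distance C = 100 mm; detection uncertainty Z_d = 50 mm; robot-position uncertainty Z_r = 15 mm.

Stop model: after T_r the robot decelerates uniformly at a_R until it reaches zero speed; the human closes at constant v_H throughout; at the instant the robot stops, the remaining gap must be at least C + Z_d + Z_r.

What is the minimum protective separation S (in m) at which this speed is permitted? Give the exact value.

braking lasts T_s = (13/10)/(3/2) = 0.8667 s
robot in T_r: 1.3000·0.2000 = 0.2600 m
robot covers 1.3000·0.8667 − ½·1.5000·0.8667² = 0.5633 m while stopping
human over T_r+T_s: 1.4000·(0.2000+0.8667) = 1.4933 m
residual clearance needed = 0.1000+0.0500+0.0150 = 0.1650 m
S_min ≈ 0.2600+0.5633+1.4933+0.1650  ⇒  S_min = 1489/600 m

S_min = 1489/600 m = 2.4817 m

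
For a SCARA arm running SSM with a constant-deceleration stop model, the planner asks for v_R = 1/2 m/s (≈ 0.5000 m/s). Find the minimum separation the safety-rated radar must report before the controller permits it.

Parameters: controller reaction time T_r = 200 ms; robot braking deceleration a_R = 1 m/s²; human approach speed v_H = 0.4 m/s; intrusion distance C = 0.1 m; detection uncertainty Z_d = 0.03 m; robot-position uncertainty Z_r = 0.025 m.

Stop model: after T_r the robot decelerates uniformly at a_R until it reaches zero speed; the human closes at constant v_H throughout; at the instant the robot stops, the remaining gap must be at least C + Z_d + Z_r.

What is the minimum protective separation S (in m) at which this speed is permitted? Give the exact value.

T_s = v_R/a_R = (1/2)/1 = 0.5000 s
robot in T_r: 0.5000·0.2000 = 0.1000 m
robot under decel: 0.5000²/(2·1.0000) = 0.1250 m
human closes 0.4000·0.7000 = 0.2800 m
C+Z_d+Z_r = 0.1000+0.0300+0.0250 = 0.1550 m
S_min ≈ 0.1000+0.1250+0.2800+0.1550  ⇒  S_min = 33/50 m

S_min = 33/50 m = 0.6600 m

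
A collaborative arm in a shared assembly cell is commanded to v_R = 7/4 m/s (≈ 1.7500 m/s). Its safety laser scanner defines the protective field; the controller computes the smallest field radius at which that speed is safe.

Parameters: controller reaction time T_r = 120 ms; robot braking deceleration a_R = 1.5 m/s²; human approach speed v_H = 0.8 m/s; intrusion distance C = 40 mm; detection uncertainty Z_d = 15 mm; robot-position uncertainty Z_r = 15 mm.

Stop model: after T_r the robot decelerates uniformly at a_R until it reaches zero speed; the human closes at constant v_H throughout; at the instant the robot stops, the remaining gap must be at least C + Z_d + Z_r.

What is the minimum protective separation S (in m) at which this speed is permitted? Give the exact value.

S_min = 13981/6000 m = 2.3302 m

stop time T_s = (7/4)/(3/2) = 1.1667 s
robot in T_r: 1.7500·0.1200 = 0.2100 m
braking distance = 1.7500²/(2·1.5000) = 1.0208 m
person approaches 0.8000·(0.1200+1.1667) = 1.0293 m
margins: 0.0400+0.0150+0.0150 = 0.0700 m
S_min ≈ 0.2100+1.0208+1.0293+0.0700  ⇒  S_min = 13981/6000 m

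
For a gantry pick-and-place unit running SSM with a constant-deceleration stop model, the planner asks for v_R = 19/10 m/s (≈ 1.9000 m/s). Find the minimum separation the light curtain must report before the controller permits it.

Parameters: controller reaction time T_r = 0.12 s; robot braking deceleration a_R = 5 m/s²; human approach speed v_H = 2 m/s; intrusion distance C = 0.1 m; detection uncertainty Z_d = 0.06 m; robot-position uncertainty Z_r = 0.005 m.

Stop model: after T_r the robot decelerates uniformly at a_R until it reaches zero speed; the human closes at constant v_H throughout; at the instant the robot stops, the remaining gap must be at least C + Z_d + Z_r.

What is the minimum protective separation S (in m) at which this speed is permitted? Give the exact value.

stop time T_s = (19/10)/5 = 0.3800 s
robot covers v_R·T_r = 1.9000·0.1200 = 0.2280 m before braking
robot covers 1.9000·0.3800 − ½·5.0000·0.3800² = 0.3610 m while stopping
human closes 2.0000·0.5000 = 1.0000 m
margins: 0.1000+0.0600+0.0050 = 0.1650 m
S_min ≈ 0.2280+0.3610+1.0000+0.1650  ⇒  S_min = 877/500 m

S_min = 877/500 m = 1.7540 m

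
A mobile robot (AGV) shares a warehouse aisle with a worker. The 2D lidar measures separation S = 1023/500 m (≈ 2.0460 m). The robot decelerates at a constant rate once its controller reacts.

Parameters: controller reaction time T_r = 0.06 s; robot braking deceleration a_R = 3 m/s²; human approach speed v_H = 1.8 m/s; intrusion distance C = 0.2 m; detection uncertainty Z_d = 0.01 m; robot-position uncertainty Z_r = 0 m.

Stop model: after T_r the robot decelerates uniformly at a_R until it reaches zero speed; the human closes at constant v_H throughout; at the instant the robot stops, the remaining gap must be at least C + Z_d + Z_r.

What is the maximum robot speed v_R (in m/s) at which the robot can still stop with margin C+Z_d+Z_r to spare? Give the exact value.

quadratic (1/6)·v² + (33/50)·v + (-216/125) = 0
  disc = (33/50)² − 4·(1/6)·(-216/125) = 3969/2500 ; √disc = 63/50
  v_R = (−(33/50) + 63/50) / (2·(1/6)) = 9/5 m/s
check:
stop time T_s = (9/5)/3 = 0.6000 s
reaction-phase robot travel = 1.8000·0.0600 = 0.1080 m
robot under decel: 1.8000²/(2·3.0000) = 0.5400 m
person approaches 1.8000·(0.0600+0.6000) = 1.1880 m
C+Z_d+Z_r = 0.2000+0.0100+0.0000 = 0.2100 m
sum ≈ 0.1080+0.5400+1.1880+0.2100 ≈ 2.0460 m = S ✓

v_R_max = 9/5 m/s = 1.8000 m/s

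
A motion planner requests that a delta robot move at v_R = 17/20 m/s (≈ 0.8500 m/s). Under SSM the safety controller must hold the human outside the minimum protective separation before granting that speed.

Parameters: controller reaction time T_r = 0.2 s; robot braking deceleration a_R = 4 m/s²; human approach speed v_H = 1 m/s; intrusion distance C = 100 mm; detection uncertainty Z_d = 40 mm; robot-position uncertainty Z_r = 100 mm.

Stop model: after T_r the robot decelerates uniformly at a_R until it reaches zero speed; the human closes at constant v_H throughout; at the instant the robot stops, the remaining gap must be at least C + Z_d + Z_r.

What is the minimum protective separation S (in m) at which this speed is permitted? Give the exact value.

braking lasts T_s = (17/20)/4 = 0.2125 s
robot covers v_R·T_r = 0.8500·0.2000 = 0.1700 m before braking
robot under decel: 0.8500²/(2·4.0000) = 0.0903 m
person approaches 1.0000·(0.2000+0.2125) = 0.4125 m
C+Z_d+Z_r = 0.1000+0.0400+0.1000 = 0.2400 m
S_min ≈ 0.1700+0.0903+0.4125+0.2400  ⇒  S_min = 2921/3200 m

S_min = 2921/3200 m = 0.9128 m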